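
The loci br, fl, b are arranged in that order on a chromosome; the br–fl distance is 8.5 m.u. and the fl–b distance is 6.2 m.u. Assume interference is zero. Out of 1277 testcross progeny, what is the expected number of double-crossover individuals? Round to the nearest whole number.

7

Map distances give recombination frequencies of 0.085 and 0.062 for the two intervals.
With no interference, expected double-crossover frequency = 0.085 × 0.062 = 0.00527.
Expected number = 0.00527 × 1277 = 6.73 ≈ 7.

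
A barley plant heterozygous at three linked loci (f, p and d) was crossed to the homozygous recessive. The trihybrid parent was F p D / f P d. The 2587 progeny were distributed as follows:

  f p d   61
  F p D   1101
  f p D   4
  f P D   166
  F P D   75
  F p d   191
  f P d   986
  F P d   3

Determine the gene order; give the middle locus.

The two rarest classes, f p D and F P d, are the double crossovers. Comparing them with the parentals, only the f allele has switched, so f is the middle locus and the order is p – f – d.

f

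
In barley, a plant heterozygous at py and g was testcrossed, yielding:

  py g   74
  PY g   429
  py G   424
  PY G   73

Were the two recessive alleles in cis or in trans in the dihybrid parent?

The two most frequent classes are PY g (429) and py G (424); these are the parental (non-recombinant) types.
So the F1 carried PY g on one chromosome and py G on the other — the recessive alleles are on opposite chromosomes (trans / repulsion).

trans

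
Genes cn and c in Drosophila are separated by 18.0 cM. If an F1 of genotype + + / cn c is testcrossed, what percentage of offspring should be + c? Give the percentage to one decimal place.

A map distance of 18.0 cM corresponds to a recombination frequency of 0.180.
The F1 is + + / cn c, so + c is a recombinant gamete class with expected frequency r/2 = 0.180/2 = 0.0900.
That is 0.0900 = 9.0% of the progeny.

9.0%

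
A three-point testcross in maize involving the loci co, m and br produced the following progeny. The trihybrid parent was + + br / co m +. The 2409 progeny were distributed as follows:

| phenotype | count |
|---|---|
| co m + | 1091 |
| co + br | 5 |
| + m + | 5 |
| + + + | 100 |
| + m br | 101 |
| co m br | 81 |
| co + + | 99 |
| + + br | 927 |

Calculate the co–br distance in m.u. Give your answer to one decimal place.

7.9 m.u.

The two rarest classes, co + br and + m +, are the double crossovers. Comparing them with the parentals, only the co allele has switched, so co is the middle locus and the order is br – co – m.
Crossovers in the br–co interval produce the single-crossover classes + + + and co m br (100 + 81 = 181) plus the double crossovers (10).
RF(br–co) = (181 + 10) / 2409 = 191/2409 = 0.0793 → 7.9 m.u.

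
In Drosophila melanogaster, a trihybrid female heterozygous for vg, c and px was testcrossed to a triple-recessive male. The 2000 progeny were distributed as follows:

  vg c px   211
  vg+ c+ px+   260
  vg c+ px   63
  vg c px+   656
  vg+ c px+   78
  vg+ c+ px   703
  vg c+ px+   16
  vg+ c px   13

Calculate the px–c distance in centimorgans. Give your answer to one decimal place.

The two most frequent reciprocal classes, vg c px+ and vg+ c+ px, are the parental types, so the F1 was vg c px+ / vg+ c+ px.
The two rarest classes, vg c+ px+ and vg+ c px, are the double crossovers. Comparing them with the parentals, only the c allele has switched, so c is the middle locus and the order is px – c – vg.
Crossovers in the px–c interval produce the single-crossover classes vg c px and vg+ c+ px+ (211 + 260 = 471) plus the double crossovers (29).
RF(px–c) = (471 + 29) / 2000 = 500/2000 = 0.2500 → 25.0 centimorgans.

25.0 centimorgans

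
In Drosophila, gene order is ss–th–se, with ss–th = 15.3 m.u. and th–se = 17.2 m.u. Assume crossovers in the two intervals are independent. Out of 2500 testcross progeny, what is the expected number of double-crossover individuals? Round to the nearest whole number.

Map distances give recombination frequencies of 0.153 and 0.172 for the two intervals.
With no interference, expected double-crossover frequency = 0.153 × 0.172 = 0.02632.
Expected number = 0.02632 × 2500 = 65.79 ≈ 66.

66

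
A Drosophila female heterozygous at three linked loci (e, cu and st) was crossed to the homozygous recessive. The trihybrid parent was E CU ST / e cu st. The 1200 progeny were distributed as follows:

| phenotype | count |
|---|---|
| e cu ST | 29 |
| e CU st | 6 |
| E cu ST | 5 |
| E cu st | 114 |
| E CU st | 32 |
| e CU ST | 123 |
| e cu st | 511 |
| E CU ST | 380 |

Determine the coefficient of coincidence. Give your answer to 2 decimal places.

0.74

The two rarest classes, E cu ST and e CU st, are the double crossovers. Comparing them with the parentals, only the cu allele has switched, so cu is the middle locus and the order is e – cu – st.
e–cu: (237 + 11)/1200 = 0.2067; cu–st: (61 + 11)/1200 = 0.0600.
Expected DCO frequency = 0.2067 × 0.0600 ≈ 0.01240; observed = 11/1200 ≈ 0.00917.
Coefficient of coincidence = 0.00917/0.01240 ≈ 0.74.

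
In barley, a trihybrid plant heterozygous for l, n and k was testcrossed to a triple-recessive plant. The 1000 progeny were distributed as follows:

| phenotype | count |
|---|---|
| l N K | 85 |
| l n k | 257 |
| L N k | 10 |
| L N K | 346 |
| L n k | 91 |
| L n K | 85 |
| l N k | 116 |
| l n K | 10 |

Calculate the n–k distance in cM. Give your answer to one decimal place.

The two most frequent reciprocal classes, L N K and l n k, are the parental types, so the F1 was L N K / l n k.
The two rarest classes, L N k and l n K, are the double crossovers. Comparing them with the parentals, only the k allele has switched, so k is the middle locus and the order is n – k – l.
Crossovers in the n–k interval produce the single-crossover classes L n K and l N k (85 + 116 = 201) plus the double crossovers (20).
RF(n–k) = (201 + 20) / 1000 = 221/1000 = 0.2210 → 22.1 cM.

22.1 cM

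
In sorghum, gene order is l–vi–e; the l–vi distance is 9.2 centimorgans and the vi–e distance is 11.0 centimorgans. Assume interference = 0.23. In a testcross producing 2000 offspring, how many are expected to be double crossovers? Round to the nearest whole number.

Map distances give recombination frequencies of 0.092 and 0.110 for the two intervals.
With interference 0.23 (so coincidence = 0.77), expected double-crossover frequency = 0.092 × 0.110 × 0.77 = 0.00779.
Expected number = 0.00779 × 2000 = 15.58 ≈ 16.

16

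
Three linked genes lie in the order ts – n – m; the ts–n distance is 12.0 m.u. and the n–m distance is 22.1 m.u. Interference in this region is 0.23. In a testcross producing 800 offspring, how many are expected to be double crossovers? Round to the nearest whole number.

Map distances give recombination frequencies of 0.120 and 0.221 for the two intervals.
With interference 0.23 (so coincidence = 0.77), expected double-crossover frequency = 0.120 × 0.221 × 0.77 = 0.02042.
Expected number = 0.02042 × 800 = 16.34 ≈ 16.

16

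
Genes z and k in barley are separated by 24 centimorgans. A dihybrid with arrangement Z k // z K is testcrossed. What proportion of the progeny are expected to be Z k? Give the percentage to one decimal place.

A map distance of 24 centimorgans corresponds to a recombination frequency of 0.240.
The F1 is Z k / z K, so Z k is a parental gamete class with expected frequency (1 − r)/2 = 0.760/2 = 0.3800.
That is 0.3800 = 38.0% of the progeny.

38.0%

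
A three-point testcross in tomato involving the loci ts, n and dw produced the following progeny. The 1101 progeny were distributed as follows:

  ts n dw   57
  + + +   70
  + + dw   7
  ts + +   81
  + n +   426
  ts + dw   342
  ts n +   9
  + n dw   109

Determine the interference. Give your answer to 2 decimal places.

0.40

The two most frequent reciprocal classes, + n + and ts + dw, are the parental types, so the F1 was + n + / ts + dw.
The two rarest classes, ts n + and + + dw, are the double crossovers. Comparing them with the parentals, only the ts allele has switched, so ts is the middle locus and the order is dw – ts – n.
dw–ts: (190 + 16)/1101 = 0.1871; ts–n: (127 + 16)/1101 = 0.1299.
Expected DCO frequency = 0.1871 × 0.1299 ≈ 0.02430; observed = 16/1101 ≈ 0.01453.
Coefficient of coincidence = 0.01453/0.02430 ≈ 0.60; interference = 1 − 0.60 = 0.40.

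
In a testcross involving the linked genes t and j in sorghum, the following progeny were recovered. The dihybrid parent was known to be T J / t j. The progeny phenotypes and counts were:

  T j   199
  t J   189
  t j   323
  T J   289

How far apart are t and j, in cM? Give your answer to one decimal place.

The recombinant classes are T j and t J: 199 + 189 = 388.
Recombination frequency = 388/1000 = 0.3880 ≈ 38.8%, i.e. 38.8 cM.

38.8 cM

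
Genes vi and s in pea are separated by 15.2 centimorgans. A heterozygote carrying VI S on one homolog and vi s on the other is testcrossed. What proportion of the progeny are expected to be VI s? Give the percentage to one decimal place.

7.6%

A map distance of 15.2 centimorgans corresponds to a recombination frequency of 0.152.
The F1 is VI S / vi s, so VI s is a recombinant gamete class with expected frequency r/2 = 0.152/2 = 0.0760.
That is 0.0760 = 7.6% of the progeny.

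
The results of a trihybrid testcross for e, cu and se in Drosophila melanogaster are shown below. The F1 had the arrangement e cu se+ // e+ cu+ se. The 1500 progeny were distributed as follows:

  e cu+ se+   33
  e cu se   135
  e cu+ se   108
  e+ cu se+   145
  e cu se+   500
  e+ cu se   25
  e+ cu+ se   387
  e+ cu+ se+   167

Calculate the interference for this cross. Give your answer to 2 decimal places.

The two rarest classes, e cu+ se+ and e+ cu se, are the double crossovers. Comparing them with the parentals, only the cu allele has switched, so cu is the middle locus and the order is se – cu – e.
se–cu: (302 + 58)/1500 = 0.2400; cu–e: (253 + 58)/1500 = 0.2073.
Expected DCO frequency = 0.2400 × 0.2073 ≈ 0.04975; observed = 58/1500 ≈ 0.03867.
Coefficient of coincidence = 0.03867/0.04975 ≈ 0.78; interference = 1 − 0.78 = 0.22.

0.22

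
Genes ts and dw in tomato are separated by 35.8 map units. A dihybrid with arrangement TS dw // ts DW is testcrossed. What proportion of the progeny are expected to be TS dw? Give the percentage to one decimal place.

32.1%

A map distance of 35.8 map units corresponds to a recombination frequency of 0.358.
The F1 is TS dw / ts DW, so TS dw is a parental gamete class with expected frequency (1 − r)/2 = 0.642/2 = 0.3210.
That is 0.3210 = 32.1% of the progeny.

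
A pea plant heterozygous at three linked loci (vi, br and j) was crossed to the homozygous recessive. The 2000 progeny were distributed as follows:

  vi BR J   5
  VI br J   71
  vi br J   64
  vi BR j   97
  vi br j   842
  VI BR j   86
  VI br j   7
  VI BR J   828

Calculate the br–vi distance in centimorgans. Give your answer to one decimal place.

The two most frequent reciprocal classes, vi br j and VI BR J, are the parental types, so the F1 was vi br j / VI BR J.
The two rarest classes, VI br j and vi BR J, are the double crossovers. Comparing them with the parentals, only the vi allele has switched, so vi is the middle locus and the order is j – vi – br.
Crossovers in the vi–br interval produce the single-crossover classes vi BR j and VI br J (97 + 71 = 168) plus the double crossovers (12).
RF(vi–br) = (168 + 12) / 2000 = 180/2000 = 0.0900 → 9.0 centimorgans.

9.0 centimorgans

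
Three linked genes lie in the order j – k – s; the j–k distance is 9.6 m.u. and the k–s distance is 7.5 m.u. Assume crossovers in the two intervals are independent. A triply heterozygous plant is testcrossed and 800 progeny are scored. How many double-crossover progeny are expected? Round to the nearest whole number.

Map distances give recombination frequencies of 0.096 and 0.075 for the two intervals.
With no interference, expected double-crossover frequency = 0.096 × 0.075 = 0.00720.
Expected number = 0.00720 × 800 = 5.76 ≈ 6.

6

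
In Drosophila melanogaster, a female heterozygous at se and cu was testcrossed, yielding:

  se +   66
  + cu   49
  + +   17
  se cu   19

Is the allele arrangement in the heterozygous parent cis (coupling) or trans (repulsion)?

trans

The two most frequent classes are + cu (49) and se + (66); these are the parental (non-recombinant) types.
So the F1 carried + cu on one chromosome and se + on the other — the recessive alleles are on opposite chromosomes (trans / repulsion).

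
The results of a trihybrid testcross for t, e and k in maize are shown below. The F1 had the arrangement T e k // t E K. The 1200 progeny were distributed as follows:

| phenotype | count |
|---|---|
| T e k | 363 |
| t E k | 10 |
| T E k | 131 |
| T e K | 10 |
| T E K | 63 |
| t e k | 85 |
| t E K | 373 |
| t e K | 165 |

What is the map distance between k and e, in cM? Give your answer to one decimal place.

26.3 cM

The two rarest classes, T e K and t E k, are the double crossovers. Comparing them with the parentals, only the k allele has switched, so k is the middle locus and the order is e – k – t.
Crossovers in the e–k interval produce the single-crossover classes T E k and t e K (131 + 165 = 296) plus the double crossovers (20).
RF(e–k) = (296 + 20) / 1200 = 316/1200 = 0.2633 → 26.3 cM.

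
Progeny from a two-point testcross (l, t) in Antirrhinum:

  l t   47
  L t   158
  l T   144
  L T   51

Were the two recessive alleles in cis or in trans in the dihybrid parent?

trans

The two most frequent classes are L t (158) and l T (144); these are the parental (non-recombinant) types.
So the F1 carried L t on one chromosome and l T on the other — the recessive alleles are on opposite chromosomes (trans / repulsion).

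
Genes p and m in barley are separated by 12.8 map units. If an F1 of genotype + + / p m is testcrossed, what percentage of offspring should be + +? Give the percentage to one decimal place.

43.6%

A map distance of 12.8 map units corresponds to a recombination frequency of 0.128.
The F1 is + + / p m, so + + is a parental gamete class with expected frequency (1 − r)/2 = 0.872/2 = 0.4360.
That is 0.4360 = 43.6% of the progeny.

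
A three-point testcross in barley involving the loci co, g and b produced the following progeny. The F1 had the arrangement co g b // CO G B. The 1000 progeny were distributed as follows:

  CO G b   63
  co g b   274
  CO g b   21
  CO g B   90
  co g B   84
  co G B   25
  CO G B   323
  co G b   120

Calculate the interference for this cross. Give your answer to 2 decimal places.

The two rarest classes, CO g b and co G B, are the double crossovers. Comparing them with the parentals, only the co allele has switched, so co is the middle locus and the order is b – co – g.
b–co: (147 + 46)/1000 = 0.1930; co–g: (210 + 46)/1000 = 0.2560.
Expected DCO frequency = 0.1930 × 0.2560 ≈ 0.04941; observed = 46/1000 ≈ 0.04600.
Coefficient of coincidence = 0.04600/0.04941 ≈ 0.93; interference = 1 − 0.93 = 0.07.

0.07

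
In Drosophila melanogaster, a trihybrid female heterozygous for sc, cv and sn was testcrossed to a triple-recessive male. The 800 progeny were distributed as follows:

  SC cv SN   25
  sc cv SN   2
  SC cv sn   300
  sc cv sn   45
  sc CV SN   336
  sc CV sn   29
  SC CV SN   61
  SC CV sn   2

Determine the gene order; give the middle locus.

cv

The two most frequent reciprocal classes, sc CV SN and SC cv sn, are the parental types, so the F1 was sc CV SN / SC cv sn.
The two rarest classes, sc cv SN and SC CV sn, are the double crossovers. Comparing them with the parentals, only the cv allele has switched, so cv is the middle locus and the order is sc – cv – sn.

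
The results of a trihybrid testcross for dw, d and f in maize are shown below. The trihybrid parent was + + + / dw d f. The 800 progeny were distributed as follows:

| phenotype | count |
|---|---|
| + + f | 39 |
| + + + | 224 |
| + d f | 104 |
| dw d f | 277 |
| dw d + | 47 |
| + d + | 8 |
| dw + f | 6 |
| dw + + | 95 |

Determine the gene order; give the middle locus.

d

The two rarest classes, + d + and dw + f, are the double crossovers. Comparing them with the parentals, only the d allele has switched, so d is the middle locus and the order is f – d – dw.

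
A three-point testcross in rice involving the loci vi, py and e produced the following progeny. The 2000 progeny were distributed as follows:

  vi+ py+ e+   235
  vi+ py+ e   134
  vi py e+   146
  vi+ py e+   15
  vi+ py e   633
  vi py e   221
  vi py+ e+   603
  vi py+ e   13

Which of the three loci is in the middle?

e

The two most frequent reciprocal classes, vi+ py e and vi py+ e+, are the parental types, so the F1 was vi+ py e / vi py+ e+.
The two rarest classes, vi+ py e+ and vi py+ e, are the double crossovers. Comparing them with the parentals, only the e allele has switched, so e is the middle locus and the order is vi – e – py.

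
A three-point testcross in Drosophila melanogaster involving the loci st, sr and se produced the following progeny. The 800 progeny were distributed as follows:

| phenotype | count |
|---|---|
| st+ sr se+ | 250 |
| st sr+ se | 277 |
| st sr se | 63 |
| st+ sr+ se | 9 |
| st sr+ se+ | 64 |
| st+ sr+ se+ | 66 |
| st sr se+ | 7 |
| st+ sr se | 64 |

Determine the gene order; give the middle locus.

The two most frequent reciprocal classes, st+ sr se+ and st sr+ se, are the parental types, so the F1 was st+ sr se+ / st sr+ se.
The two rarest classes, st sr se+ and st+ sr+ se, are the double crossovers. Comparing them with the parentals, only the st allele has switched, so st is the middle locus and the order is se – st – sr.

st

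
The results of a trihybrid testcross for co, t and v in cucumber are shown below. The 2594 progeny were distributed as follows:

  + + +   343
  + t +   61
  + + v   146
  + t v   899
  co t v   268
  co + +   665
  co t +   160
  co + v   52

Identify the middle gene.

The two most frequent reciprocal classes, co + + and + t v, are the parental types, so the F1 was co + + / + t v.
The two rarest classes, co + v and + t +, are the double crossovers. Comparing them with the parentals, only the v allele has switched, so v is the middle locus and the order is co – v – t.

v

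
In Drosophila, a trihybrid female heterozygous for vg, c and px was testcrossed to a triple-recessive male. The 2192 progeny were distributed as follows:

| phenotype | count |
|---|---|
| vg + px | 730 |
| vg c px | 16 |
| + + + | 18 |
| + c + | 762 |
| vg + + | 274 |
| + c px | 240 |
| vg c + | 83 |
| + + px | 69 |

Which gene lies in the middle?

c

The two most frequent reciprocal classes, vg + px and + c +, are the parental types, so the F1 was vg + px / + c +.
The two rarest classes, vg c px and + + +, are the double crossovers. Comparing them with the parentals, only the c allele has switched, so c is the middle locus and the order is vg – c – px.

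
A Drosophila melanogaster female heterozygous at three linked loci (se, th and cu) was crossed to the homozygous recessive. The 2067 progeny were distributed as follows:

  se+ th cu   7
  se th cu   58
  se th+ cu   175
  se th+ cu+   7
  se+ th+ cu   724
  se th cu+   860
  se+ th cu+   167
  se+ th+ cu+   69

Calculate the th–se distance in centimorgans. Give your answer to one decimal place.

17.2 centimorgans

The two most frequent reciprocal classes, se+ th+ cu and se th cu+, are the parental types, so the F1 was se+ th+ cu / se th cu+.
The two rarest classes, se+ th cu and se th+ cu+, are the double crossovers. Comparing them with the parentals, only the th allele has switched, so th is the middle locus and the order is cu – th – se.
Crossovers in the th–se interval produce the single-crossover classes se th+ cu and se+ th cu+ (175 + 167 = 342) plus the double crossovers (14).
RF(th–se) = (342 + 14) / 2067 = 356/2067 = 0.1722 → 17.2 centimorgans.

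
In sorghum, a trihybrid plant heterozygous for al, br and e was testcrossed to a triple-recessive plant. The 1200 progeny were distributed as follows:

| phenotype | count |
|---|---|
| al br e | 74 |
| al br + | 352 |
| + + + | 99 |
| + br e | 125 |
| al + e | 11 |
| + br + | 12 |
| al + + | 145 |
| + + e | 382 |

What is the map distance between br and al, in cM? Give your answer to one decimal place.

The two most frequent reciprocal classes, al br + and + + e, are the parental types, so the F1 was al br + / + + e.
The two rarest classes, + br + and al + e, are the double crossovers. Comparing them with the parentals, only the al allele has switched, so al is the middle locus and the order is e – al – br.
Crossovers in the al–br interval produce the single-crossover classes al + + and + br e (145 + 125 = 270) plus the double crossovers (23).
RF(al–br) = (270 + 23) / 1200 = 293/1200 = 0.2442 → 24.4 cM.

24.4 cM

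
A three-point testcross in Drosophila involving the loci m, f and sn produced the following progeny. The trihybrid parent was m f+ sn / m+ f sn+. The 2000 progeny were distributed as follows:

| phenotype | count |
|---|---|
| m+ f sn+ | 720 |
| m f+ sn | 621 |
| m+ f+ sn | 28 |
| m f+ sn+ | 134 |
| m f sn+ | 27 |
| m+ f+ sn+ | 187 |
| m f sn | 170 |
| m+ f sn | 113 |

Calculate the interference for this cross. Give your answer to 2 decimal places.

The two rarest classes, m+ f+ sn and m f sn+, are the double crossovers. Comparing them with the parentals, only the m allele has switched, so m is the middle locus and the order is f – m – sn.
f–m: (357 + 55)/2000 = 0.2060; m–sn: (247 + 55)/2000 = 0.1510.
Expected DCO frequency = 0.2060 × 0.1510 ≈ 0.03111; observed = 55/2000 ≈ 0.02750.
Coefficient of coincidence = 0.02750/0.03111 ≈ 0.88; interference = 1 − 0.88 = 0.12.

0.12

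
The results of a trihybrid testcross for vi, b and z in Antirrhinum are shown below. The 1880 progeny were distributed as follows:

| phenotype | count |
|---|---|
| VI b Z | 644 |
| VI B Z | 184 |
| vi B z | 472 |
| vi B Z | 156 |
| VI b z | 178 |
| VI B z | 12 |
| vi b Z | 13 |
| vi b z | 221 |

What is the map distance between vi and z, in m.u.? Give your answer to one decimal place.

The two most frequent reciprocal classes, VI b Z and vi B z, are the parental types, so the F1 was VI b Z / vi B z.
The two rarest classes, vi b Z and VI B z, are the double crossovers. Comparing them with the parentals, only the vi allele has switched, so vi is the middle locus and the order is z – vi – b.
Crossovers in the z–vi interval produce the single-crossover classes VI b z and vi B Z (178 + 156 = 334) plus the double crossovers (25).
RF(z–vi) = (334 + 25) / 1880 = 359/1880 = 0.1910 → 19.1 m.u.

19.1 m.u.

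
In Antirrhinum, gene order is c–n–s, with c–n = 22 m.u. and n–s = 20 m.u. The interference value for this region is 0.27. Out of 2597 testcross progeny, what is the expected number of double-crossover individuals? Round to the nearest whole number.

Map distances give recombination frequencies of 0.220 and 0.200 for the two intervals.
With interference 0.27 (so coincidence = 0.73), expected double-crossover frequency = 0.220 × 0.200 × 0.73 = 0.03212.
Expected number = 0.03212 × 2597 = 83.42 ≈ 83.

83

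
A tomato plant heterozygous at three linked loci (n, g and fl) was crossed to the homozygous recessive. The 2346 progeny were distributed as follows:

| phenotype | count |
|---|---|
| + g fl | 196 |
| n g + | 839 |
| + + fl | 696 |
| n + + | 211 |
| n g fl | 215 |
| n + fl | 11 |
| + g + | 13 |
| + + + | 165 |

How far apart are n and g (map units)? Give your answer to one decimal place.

The two most frequent reciprocal classes, n g + and + + fl, are the parental types, so the F1 was n g + / + + fl.
The two rarest classes, + g + and n + fl, are the double crossovers. Comparing them with the parentals, only the n allele has switched, so n is the middle locus and the order is fl – n – g.
Crossovers in the n–g interval produce the single-crossover classes n + + and + g fl (211 + 196 = 407) plus the double crossovers (24).
RF(n–g) = (407 + 24) / 2346 = 431/2346 = 0.1837 → 18.4 map units.

18.4 map units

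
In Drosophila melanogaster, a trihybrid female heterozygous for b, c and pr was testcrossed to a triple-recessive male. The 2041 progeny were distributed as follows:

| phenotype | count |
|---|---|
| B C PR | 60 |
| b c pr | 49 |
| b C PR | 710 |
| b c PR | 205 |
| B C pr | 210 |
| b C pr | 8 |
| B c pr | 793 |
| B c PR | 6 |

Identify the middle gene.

The two most frequent reciprocal classes, b C PR and B c pr, are the parental types, so the F1 was b C PR / B c pr.
The two rarest classes, b C pr and B c PR, are the double crossovers. Comparing them with the parentals, only the pr allele has switched, so pr is the middle locus and the order is b – pr – c.

pr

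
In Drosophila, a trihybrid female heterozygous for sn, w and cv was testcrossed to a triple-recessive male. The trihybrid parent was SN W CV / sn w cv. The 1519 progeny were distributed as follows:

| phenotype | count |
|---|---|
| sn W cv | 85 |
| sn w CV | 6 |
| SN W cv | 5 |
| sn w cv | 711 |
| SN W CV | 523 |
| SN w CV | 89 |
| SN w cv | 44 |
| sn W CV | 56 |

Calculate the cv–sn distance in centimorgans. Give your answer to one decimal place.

7.3 centimorgans

The two rarest classes, SN W cv and sn w CV, are the double crossovers. Comparing them with the parentals, only the cv allele has switched, so cv is the middle locus and the order is sn – cv – w.
Crossovers in the sn–cv interval produce the single-crossover classes sn W CV and SN w cv (56 + 44 = 100) plus the double crossovers (11).
RF(sn–cv) = (100 + 11) / 1519 = 111/1519 = 0.0731 → 7.3 centimorgans.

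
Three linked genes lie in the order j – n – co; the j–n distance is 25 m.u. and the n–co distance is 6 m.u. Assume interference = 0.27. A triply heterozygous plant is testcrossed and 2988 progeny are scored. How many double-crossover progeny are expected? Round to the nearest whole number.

33

Map distances give recombination frequencies of 0.250 and 0.060 for the two intervals.
With interference 0.27 (so coincidence = 0.73), expected double-crossover frequency = 0.250 × 0.060 × 0.73 = 0.01095.
Expected number = 0.01095 × 2988 = 32.72 ≈ 33.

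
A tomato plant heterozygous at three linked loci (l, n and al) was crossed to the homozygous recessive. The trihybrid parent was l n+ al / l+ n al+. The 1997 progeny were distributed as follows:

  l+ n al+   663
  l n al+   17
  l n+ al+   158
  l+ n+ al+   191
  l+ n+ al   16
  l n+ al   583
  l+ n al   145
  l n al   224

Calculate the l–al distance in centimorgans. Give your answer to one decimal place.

The two rarest classes, l+ n+ al and l n al+, are the double crossovers. Comparing them with the parentals, only the l allele has switched, so l is the middle locus and the order is al – l – n.
Crossovers in the al–l interval produce the single-crossover classes l n+ al+ and l+ n al (158 + 145 = 303) plus the double crossovers (33).
RF(al–l) = (303 + 33) / 1997 = 336/1997 = 0.1683 → 16.8 centimorgans.

16.8 centimorgans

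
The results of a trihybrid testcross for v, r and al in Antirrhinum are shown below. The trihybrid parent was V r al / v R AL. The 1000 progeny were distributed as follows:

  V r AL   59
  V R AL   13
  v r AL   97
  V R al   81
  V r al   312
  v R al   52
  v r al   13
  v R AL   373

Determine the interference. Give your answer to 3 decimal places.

0.070

The two rarest classes, v r al and V R AL, are the double crossovers. Comparing them with the parentals, only the v allele has switched, so v is the middle locus and the order is r – v – al.
r–v: (178 + 26)/1000 = 0.2040; v–al: (111 + 26)/1000 = 0.1370.
Expected DCO frequency = 0.2040 × 0.1370 ≈ 0.02795; observed = 26/1000 ≈ 0.02600.
Coefficient of coincidence = 0.02600/0.02795 ≈ 0.930; interference = 1 − 0.930 = 0.070.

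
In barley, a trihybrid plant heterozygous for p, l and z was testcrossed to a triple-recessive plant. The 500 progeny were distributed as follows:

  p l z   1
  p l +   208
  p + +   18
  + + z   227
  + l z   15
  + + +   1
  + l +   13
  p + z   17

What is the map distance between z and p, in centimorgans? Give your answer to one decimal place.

The two most frequent reciprocal classes, + + z and p l +, are the parental types, so the F1 was + + z / p l +.
The two rarest classes, + + + and p l z, are the double crossovers. Comparing them with the parentals, only the z allele has switched, so z is the middle locus and the order is l – z – p.
Crossovers in the z–p interval produce the single-crossover classes p + z and + l + (17 + 13 = 30) plus the double crossovers (2).
RF(z–p) = (30 + 2) / 500 = 32/500 = 0.0640 → 6.4 centimorgans.

6.4 centimorgans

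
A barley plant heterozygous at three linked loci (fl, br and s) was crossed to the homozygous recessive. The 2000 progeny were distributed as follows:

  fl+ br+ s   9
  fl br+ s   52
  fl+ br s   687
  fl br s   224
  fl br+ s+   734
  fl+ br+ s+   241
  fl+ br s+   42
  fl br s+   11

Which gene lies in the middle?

The two most frequent reciprocal classes, fl br+ s+ and fl+ br s, are the parental types, so the F1 was fl br+ s+ / fl+ br s.
The two rarest classes, fl br s+ and fl+ br+ s, are the double crossovers. Comparing them with the parentals, only the br allele has switched, so br is the middle locus and the order is fl – br – s.

br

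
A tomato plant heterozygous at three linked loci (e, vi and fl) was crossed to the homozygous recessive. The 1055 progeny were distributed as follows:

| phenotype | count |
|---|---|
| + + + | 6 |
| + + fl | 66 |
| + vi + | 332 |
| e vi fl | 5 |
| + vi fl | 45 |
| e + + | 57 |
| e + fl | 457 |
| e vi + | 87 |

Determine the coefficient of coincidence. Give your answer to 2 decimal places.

The two most frequent reciprocal classes, + vi + and e + fl, are the parental types, so the F1 was + vi + / e + fl.
The two rarest classes, + + + and e vi fl, are the double crossovers. Comparing them with the parentals, only the vi allele has switched, so vi is the middle locus and the order is e – vi – fl.
e–vi: (153 + 11)/1055 = 0.1555; vi–fl: (102 + 11)/1055 = 0.1071.
Expected DCO frequency = 0.1555 × 0.1071 ≈ 0.01665; observed = 11/1055 ≈ 0.01043.
Coefficient of coincidence = 0.01043/0.01665 ≈ 0.63.

0.63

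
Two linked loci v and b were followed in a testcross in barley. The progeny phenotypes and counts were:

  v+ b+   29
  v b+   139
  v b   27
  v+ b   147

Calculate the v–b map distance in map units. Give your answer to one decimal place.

16.4 map units

The two most frequent classes, v+ b (147) and v b+ (139), are the parental types, so the F1 was v+ b / v b+.
The recombinant classes are v+ b+ and v b: 29 + 27 = 56.
Recombination frequency = 56/342 = 0.1637 ≈ 16.4%, i.e. 16.4 map units.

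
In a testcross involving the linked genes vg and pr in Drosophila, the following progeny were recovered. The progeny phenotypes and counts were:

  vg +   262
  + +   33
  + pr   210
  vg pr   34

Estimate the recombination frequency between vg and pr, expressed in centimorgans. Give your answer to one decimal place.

The two most frequent classes, + pr (210) and vg + (262), are the parental types, so the F1 was + pr / vg +.
The recombinant classes are + + and vg pr: 33 + 34 = 67.
Recombination frequency = 67/539 = 0.1243 ≈ 12.4%, i.e. 12.4 centimorgans.

12.4 centimorgans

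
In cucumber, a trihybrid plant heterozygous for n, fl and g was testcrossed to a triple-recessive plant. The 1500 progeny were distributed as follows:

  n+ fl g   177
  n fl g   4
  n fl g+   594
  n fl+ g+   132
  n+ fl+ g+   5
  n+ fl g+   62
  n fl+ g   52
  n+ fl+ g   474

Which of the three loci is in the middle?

g

The two most frequent reciprocal classes, n+ fl+ g and n fl g+, are the parental types, so the F1 was n+ fl+ g / n fl g+.
The two rarest classes, n+ fl+ g+ and n fl g, are the double crossovers. Comparing them with the parentals, only the g allele has switched, so g is the middle locus and the order is fl – g – n.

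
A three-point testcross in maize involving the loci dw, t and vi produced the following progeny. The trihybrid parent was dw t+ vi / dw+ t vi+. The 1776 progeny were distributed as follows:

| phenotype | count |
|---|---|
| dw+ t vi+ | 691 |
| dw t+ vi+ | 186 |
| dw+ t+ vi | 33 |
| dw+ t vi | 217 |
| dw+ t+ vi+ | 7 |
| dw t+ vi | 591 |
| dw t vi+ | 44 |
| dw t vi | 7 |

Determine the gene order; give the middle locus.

t

The two rarest classes, dw t vi and dw+ t+ vi+, are the double crossovers. Comparing them with the parentals, only the t allele has switched, so t is the middle locus and the order is dw – t – vi.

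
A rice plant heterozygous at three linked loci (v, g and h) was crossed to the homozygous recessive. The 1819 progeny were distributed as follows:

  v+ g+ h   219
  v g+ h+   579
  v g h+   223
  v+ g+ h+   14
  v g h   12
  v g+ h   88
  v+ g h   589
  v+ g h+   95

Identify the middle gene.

v

The two most frequent reciprocal classes, v+ g h and v g+ h+, are the parental types, so the F1 was v+ g h / v g+ h+.
The two rarest classes, v g h and v+ g+ h+, are the double crossovers. Comparing them with the parentals, only the v allele has switched, so v is the middle locus and the order is h – v – g.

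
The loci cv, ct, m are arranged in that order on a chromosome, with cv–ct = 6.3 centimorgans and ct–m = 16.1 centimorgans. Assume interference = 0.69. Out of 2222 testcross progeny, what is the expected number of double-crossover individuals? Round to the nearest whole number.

7

Map distances give recombination frequencies of 0.063 and 0.161 for the two intervals.
With interference 0.69 (so coincidence = 0.31), expected double-crossover frequency = 0.063 × 0.161 × 0.31 = 0.00314.
Expected number = 0.00314 × 2222 = 6.99 ≈ 7.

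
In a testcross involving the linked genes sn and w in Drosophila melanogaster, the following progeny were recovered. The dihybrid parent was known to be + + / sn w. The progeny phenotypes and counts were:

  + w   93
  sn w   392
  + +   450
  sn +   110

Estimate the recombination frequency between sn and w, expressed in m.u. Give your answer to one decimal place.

19.4 m.u.

The recombinant classes are + w and sn +: 93 + 110 = 203.
Recombination frequency = 203/1045 = 0.1943 ≈ 19.4%, i.e. 19.4 m.u.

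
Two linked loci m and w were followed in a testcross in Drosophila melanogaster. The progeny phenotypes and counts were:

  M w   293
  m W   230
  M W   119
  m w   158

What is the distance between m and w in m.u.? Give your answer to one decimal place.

The two most frequent classes, M w (293) and m W (230), are the parental types, so the F1 was M w / m W.
The recombinant classes are M W and m w: 119 + 158 = 277.
Recombination frequency = 277/800 = 0.3463 ≈ 34.6%, i.e. 34.6 m.u.

34.6 m.u.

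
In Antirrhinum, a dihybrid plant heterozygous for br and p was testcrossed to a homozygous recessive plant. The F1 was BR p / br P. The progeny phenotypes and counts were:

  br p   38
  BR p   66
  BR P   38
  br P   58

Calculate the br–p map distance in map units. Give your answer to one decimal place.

The recombinant classes are BR P and br p: 38 + 38 = 76.
Recombination frequency = 76/200 = 0.3800 ≈ 38.0%, i.e. 38.0 map units.

38.0 map units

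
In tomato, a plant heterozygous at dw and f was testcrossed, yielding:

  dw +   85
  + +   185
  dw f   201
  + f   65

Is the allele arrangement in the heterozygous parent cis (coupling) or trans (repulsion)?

The two most frequent classes are + + (185) and dw f (201); these are the parental (non-recombinant) types.
So the F1 carried + + on one chromosome and dw f on the other — the recessive alleles are on the same chromosome (cis / coupling).

cis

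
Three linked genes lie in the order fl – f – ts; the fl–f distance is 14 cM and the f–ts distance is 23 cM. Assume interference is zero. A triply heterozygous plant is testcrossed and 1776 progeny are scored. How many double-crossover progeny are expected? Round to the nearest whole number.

Map distances give recombination frequencies of 0.140 and 0.230 for the two intervals.
With no interference, expected double-crossover frequency = 0.140 × 0.230 = 0.03220.
Expected number = 0.03220 × 1776 = 57.19 ≈ 57.

57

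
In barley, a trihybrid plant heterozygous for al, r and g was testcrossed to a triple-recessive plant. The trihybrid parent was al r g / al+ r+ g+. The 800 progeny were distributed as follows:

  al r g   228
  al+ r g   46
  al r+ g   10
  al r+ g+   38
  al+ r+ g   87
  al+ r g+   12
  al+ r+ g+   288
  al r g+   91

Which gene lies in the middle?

r

The two rarest classes, al r+ g and al+ r g+, are the double crossovers. Comparing them with the parentals, only the r allele has switched, so r is the middle locus and the order is al – r – g.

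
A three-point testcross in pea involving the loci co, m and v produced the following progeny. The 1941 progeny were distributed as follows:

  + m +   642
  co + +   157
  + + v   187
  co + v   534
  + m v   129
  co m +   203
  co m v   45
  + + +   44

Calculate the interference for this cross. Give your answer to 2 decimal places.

The two most frequent reciprocal classes, co + v and + m +, are the parental types, so the F1 was co + v / + m +.
The two rarest classes, co m v and + + +, are the double crossovers. Comparing them with the parentals, only the m allele has switched, so m is the middle locus and the order is v – m – co.
v–m: (286 + 89)/1941 = 0.1932; m–co: (390 + 89)/1941 = 0.2468.
Expected DCO frequency = 0.1932 × 0.2468 ≈ 0.04768; observed = 89/1941 ≈ 0.04585.
Coefficient of coincidence = 0.04585/0.04768 ≈ 0.96; interference = 1 − 0.96 = 0.04.

0.04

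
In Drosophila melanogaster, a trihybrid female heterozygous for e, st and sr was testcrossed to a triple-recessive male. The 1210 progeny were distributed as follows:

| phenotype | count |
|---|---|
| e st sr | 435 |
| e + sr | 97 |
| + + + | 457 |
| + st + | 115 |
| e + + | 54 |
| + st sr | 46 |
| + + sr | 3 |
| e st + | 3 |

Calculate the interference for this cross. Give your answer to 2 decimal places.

0.69

The two most frequent reciprocal classes, e st sr and + + +, are the parental types, so the F1 was e st sr / + + +.
The two rarest classes, e st + and + + sr, are the double crossovers. Comparing them with the parentals, only the sr allele has switched, so sr is the middle locus and the order is e – sr – st.
e–sr: (100 + 6)/1210 = 0.0876; sr–st: (212 + 6)/1210 = 0.1802.
Expected DCO frequency = 0.0876 × 0.1802 ≈ 0.01579; observed = 6/1210 ≈ 0.00496.
Coefficient of coincidence = 0.00496/0.01579 ≈ 0.31; interference = 1 − 0.31 = 0.69.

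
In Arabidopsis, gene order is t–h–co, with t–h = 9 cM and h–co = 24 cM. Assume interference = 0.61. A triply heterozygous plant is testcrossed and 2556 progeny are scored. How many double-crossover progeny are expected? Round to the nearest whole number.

Map distances give recombination frequencies of 0.090 and 0.240 for the two intervals.
With interference 0.61 (so coincidence = 0.39), expected double-crossover frequency = 0.090 × 0.240 × 0.39 = 0.00842.
Expected number = 0.00842 × 2556 = 21.53 ≈ 22.

22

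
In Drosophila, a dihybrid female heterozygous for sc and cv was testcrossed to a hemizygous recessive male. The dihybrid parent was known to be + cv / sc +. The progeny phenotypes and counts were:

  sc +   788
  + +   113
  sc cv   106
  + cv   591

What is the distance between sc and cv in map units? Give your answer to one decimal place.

13.7 map units

The recombinant classes are + + and sc cv: 113 + 106 = 219.
Recombination frequency = 219/1598 = 0.1370 ≈ 13.7%, i.e. 13.7 map units.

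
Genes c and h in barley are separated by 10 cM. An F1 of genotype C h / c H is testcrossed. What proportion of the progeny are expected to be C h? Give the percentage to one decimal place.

A map distance of 10 cM corresponds to a recombination frequency of 0.100.
The F1 is C h / c H, so C h is a parental gamete class with expected frequency (1 − r)/2 = 0.900/2 = 0.4500.
That is 0.4500 = 45.0% of the progeny.

45.0%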